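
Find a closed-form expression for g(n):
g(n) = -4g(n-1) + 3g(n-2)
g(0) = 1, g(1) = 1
Characteristic equation: x² + 4x - 3 = 0.
Discriminant Δ = (-4)² + 4·(3) = 28.
Roots r₁,₂ = (-4 ± √28)/2, so r₁ = -2 + \sqrt{7}, r₂ = - \sqrt{7} - 2.
General solution: g(n) = A·r₁^n + B·r₂^n.
From the initial conditions, A + B = 1 and r₁A + r₂B = 1.
Since r₁ - r₂ = √28: A = (1 - (1)r₂)/√28 = \frac{1}{2} + \frac{3 \sqrt{7}}{14}, and B = 1 - A = \frac{1}{2} - \frac{3 \sqrt{7}}{14}.
So g(n) = \left(\frac{1}{2} + \frac{3 \sqrt{7}}{14}\right)\left(-2 + \sqrt{7}\right)^n + \left(\frac{1}{2} - \frac{3 \sqrt{7}}{14}\right)\left(- \sqrt{7} - 2\right)^n.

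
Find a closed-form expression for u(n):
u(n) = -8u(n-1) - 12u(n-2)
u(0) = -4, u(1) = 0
Characteristic equation: x² + 8x + 12 = 0, which factors as (x - (-2))(x - (-6)) = 0.
Roots r₁ = -2, r₂ = -6 (distinct).
General solution: u(n) = A·(-2)^n + B·(-6)^n.
From u(0) = -4: A + B = -4.
From u(1) = 0: -2A - 6B = 0.
Solving: A = -6, B = 2.
So u(n) = - 6 \left(-2\right)^{n} + 2 \left(-6\right)^{n}.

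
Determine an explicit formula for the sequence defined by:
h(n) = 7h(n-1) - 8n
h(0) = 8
First-order linear with linear forcing.
Homogeneous solution: h_h(n) = A·(7)^n.
Try particular h_p(n) = pn + q. Substituting:
  pn + q = 7(p(n-1) + q) - 8n.
Matching the n-coefficient: p = 7p - 8 ⇒ p = \frac{4}{3}.
Matching constants: q = -7p + 7q ⇒ q = \frac{14}{9}.
General: h(n) = A·(7)^n + \frac{4 n}{3} + \frac{14}{9}.
Apply h(0) = 8: A + \frac{14}{9} = 8 ⇒ A = \frac{58}{9}.
So h(n) = \frac{58 \cdot 7^{n}}{9} + \frac{4 n}{3} + \frac{14}{9}.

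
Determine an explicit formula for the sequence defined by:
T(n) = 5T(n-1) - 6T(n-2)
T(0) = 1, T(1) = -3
Characteristic equation: x² - 5x + 6 = 0, which factors as (x - (2))(x - (3)) = 0.
Roots r₁ = 2, r₂ = 3 (distinct).
General solution: T(n) = A·(2)^n + B·(3)^n.
From T(0) = 1: A + B = 1.
From T(1) = -3: 2A + 3B = -3.
Solving: A = 6, B = -5.
So T(n) = 6 \cdot 2^{n} - 5 \cdot 3^{n}.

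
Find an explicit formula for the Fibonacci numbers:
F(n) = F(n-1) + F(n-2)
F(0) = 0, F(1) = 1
This is the Fibonacci sequence.
Characteristic equation: x² - x - 1 = 0; roots r₁ = \frac{1}{2} + \frac{\sqrt{5}}{2}, r₂ = \frac{1}{2} - \frac{\sqrt{5}}{2}.
General: F(n) = A·r₁^n + B·r₂^n. Solving with F(0)=0, F(1)=1 gives A = \frac{\sqrt{5}}{5}, B = - \frac{\sqrt{5}}{5}.
So F(n) = \frac{2^{- n} \sqrt{5} \left(- \left(1 - \sqrt{5}\right)^{n} + \left(1 + \sqrt{5}\right)^{n}\right)}{5}.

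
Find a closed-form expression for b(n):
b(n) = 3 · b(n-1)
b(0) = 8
Pure geometric recurrence with ratio 3.
By induction b(n) = b(0) · (3)^n = 8 \cdot 3^{n}.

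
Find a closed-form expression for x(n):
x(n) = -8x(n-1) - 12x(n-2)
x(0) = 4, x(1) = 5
Characteristic equation: x² + 8x + 12 = 0, which factors as (x - (-2))(x - (-6)) = 0.
Roots r₁ = -2, r₂ = -6 (distinct).
General solution: x(n) = A·(-2)^n + B·(-6)^n.
From x(0) = 4: A + B = 4.
From x(1) = 5: -2A - 6B = 5.
Solving: A = \frac{29}{4}, B = - \frac{13}{4}.
So x(n) = \frac{29 \left(-2\right)^{n}}{4} - \frac{13 \left(-6\right)^{n}}{4}.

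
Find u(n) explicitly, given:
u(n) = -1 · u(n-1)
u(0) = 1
Pure geometric recurrence with ratio -1.
By induction u(n) = u(0) · (-1)^n = \left(-1\right)^{n}.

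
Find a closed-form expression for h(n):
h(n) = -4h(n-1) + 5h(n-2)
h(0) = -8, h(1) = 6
Characteristic equation: x² + 4x - 5 = 0, which factors as (x - (-5))(x - (1)) = 0.
Roots r₁ = -5, r₂ = 1 (distinct).
General solution: h(n) = A·(-5)^n + B·(1)^n.
From h(0) = -8: A + B = -8.
From h(1) = 6: -5A + B = 6.
Solving: A = - \frac{7}{3}, B = - \frac{17}{3}.
So h(n) = - \frac{7 \left(-5\right)^{n}}{3} - \frac{17}{3}.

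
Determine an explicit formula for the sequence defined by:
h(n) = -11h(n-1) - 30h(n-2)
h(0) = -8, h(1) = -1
Characteristic equation: x² + 11x + 30 = 0, which factors as (x - (-5))(x - (-6)) = 0.
Roots r₁ = -5, r₂ = -6 (distinct).
General solution: h(n) = A·(-5)^n + B·(-6)^n.
From h(0) = -8: A + B = -8.
From h(1) = -1: -5A - 6B = -1.
Solving: A = -49, B = 41.
So h(n) = - 49 \left(-5\right)^{n} + 41 \left(-6\right)^{n}.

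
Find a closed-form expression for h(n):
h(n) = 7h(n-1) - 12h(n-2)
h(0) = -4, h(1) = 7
Characteristic equation: x² - 7x + 12 = 0, which factors as (x - (4))(x - (3)) = 0.
Roots r₁ = 4, r₂ = 3 (distinct).
General solution: h(n) = A·(4)^n + B·(3)^n.
From h(0) = -4: A + B = -4.
From h(1) = 7: 4A + 3B = 7.
Solving: A = 19, B = -23.
So h(n) = - 23 \cdot 3^{n} + 19 \cdot 4^{n}.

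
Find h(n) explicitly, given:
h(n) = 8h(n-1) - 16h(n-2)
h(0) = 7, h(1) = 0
Characteristic equation: x² - 8x + 16 = 0, which is (x - (4))².
Repeated root r = 4.
General solution: h(n) = (A + Bn)·(4)^n.
From h(0) = 7: A = 7.
From h(1) = 0: (A + B)·(4) = 0 ⇒ B = -7.
So h(n) = \left(7 - 7 n\right) \cdot (4)^n.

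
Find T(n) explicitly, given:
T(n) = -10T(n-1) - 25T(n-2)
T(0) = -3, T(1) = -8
Characteristic equation: x² + 10x + 25 = 0, which is (x - (-5))².
Repeated root r = -5.
General solution: T(n) = (A + Bn)·(-5)^n.
From T(0) = -3: A = -3.
From T(1) = -8: (A + B)·(-5) = -8 ⇒ B = \frac{23}{5}.
So T(n) = \left(\frac{23 n}{5} - 3\right) \cdot (-5)^n.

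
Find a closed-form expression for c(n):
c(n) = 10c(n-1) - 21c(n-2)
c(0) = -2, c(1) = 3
Characteristic equation: x² - 10x + 21 = 0, which factors as (x - (3))(x - (7)) = 0.
Roots r₁ = 3, r₂ = 7 (distinct).
General solution: c(n) = A·(3)^n + B·(7)^n.
From c(0) = -2: A + B = -2.
From c(1) = 3: 3A + 7B = 3.
Solving: A = - \frac{17}{4}, B = \frac{9}{4}.
So c(n) = - \frac{17 \cdot 3^{n}}{4} + \frac{9 \cdot 7^{n}}{4}.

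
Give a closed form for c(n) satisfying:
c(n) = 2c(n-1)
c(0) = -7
This is a homogeneous first-order recurrence with ratio 2.
By induction c(n) = c(0) · (2)^n = - 7 \cdot 2^{n}.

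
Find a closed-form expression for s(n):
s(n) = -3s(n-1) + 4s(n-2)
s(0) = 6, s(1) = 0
Characteristic equation: x² + 3x - 4 = 0, which factors as (x - (1))(x - (-4)) = 0.
Roots r₁ = 1, r₂ = -4 (distinct).
General solution: s(n) = A·(1)^n + B·(-4)^n.
From s(0) = 6: A + B = 6.
From s(1) = 0: A - 4B = 0.
Solving: A = \frac{24}{5}, B = \frac{6}{5}.
So s(n) = \frac{6 \left(-4\right)^{n}}{5} + \frac{24}{5}.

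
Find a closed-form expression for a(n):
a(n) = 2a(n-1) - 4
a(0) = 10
First-order linear non-homogeneous.
Homogeneous solution: a_h(n) = A·(2)^n.
Try constant particular solution a_p = K: K = 2K - 4 ⇒ K = 4.
General: a(n) = A·(2)^n + 4.
Apply a(0) = 10: A + 4 = 10 ⇒ A = 6.
So a(n) = 6 \cdot 2^{n} + 4.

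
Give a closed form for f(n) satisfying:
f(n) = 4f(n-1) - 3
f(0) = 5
First-order linear non-homogeneous.
Homogeneous solution: f_h(n) = A·(4)^n.
Try constant particular solution f_p = K: K = 4K - 3 ⇒ K = 1.
General: f(n) = A·(4)^n + 1.
Apply f(0) = 5: A + 1 = 5 ⇒ A = 4.
So f(n) = 4 \cdot 4^{n} + 1.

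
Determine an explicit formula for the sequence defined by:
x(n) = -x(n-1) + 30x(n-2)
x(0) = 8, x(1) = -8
Characteristic equation: x² + x - 30 = 0, which factors as (x - (5))(x - (-6)) = 0.
Roots r₁ = 5, r₂ = -6 (distinct).
General solution: x(n) = A·(5)^n + B·(-6)^n.
From x(0) = 8: A + B = 8.
From x(1) = -8: 5A - 6B = -8.
Solving: A = \frac{40}{11}, B = \frac{48}{11}.
So x(n) = \frac{48 \left(-6\right)^{n}}{11} + \frac{40 \cdot 5^{n}}{11}.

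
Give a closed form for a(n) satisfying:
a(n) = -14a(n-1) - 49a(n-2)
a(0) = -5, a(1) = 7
Characteristic equation: x² + 14x + 49 = 0, which is (x - (-7))².
Repeated root r = -7.
General solution: a(n) = (A + Bn)·(-7)^n.
From a(0) = -5: A = -5.
From a(1) = 7: (A + B)·(-7) = 7 ⇒ B = 4.
So a(n) = \left(4 n - 5\right) \cdot (-7)^n.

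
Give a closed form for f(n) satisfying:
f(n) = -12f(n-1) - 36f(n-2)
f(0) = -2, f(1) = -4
Characteristic equation: x² + 12x + 36 = 0, which is (x - (-6))².
Repeated root r = -6.
General solution: f(n) = (A + Bn)·(-6)^n.
From f(0) = -2: A = -2.
From f(1) = -4: (A + B)·(-6) = -4 ⇒ B = \frac{8}{3}.
So f(n) = \left(\frac{8 n}{3} - 2\right) \cdot (-6)^n.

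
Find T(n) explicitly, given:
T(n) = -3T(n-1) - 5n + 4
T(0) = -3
First-order linear with linear forcing.
Homogeneous solution: T_h(n) = A·(-3)^n.
Try particular T_p(n) = pn + q. Substituting:
  pn + q = -3(p(n-1) + q) - 5n + 4.
Matching the n-coefficient: p = -3p - 5 ⇒ p = - \frac{5}{4}.
Matching constants: q = 3p - 3q + 4 ⇒ q = \frac{1}{16}.
General: T(n) = A·(-3)^n - \frac{5 n}{4} + \frac{1}{16}.
Apply T(0) = -3: A + \frac{1}{16} = -3 ⇒ A = - \frac{49}{16}.
So T(n) = - \frac{49 \left(-3\right)^{n}}{16} - \frac{5 n}{4} + \frac{1}{16}.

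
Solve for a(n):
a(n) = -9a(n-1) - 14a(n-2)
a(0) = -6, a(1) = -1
Characteristic equation: x² + 9x + 14 = 0, which factors as (x - (-2))(x - (-7)) = 0.
Roots r₁ = -2, r₂ = -7 (distinct).
General solution: a(n) = A·(-2)^n + B·(-7)^n.
From a(0) = -6: A + B = -6.
From a(1) = -1: -2A - 7B = -1.
Solving: A = - \frac{43}{5}, B = \frac{13}{5}.
So a(n) = - \frac{43 \left(-2\right)^{n}}{5} + \frac{13 \left(-7\right)^{n}}{5}.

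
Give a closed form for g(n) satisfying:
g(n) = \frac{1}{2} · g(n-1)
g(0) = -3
Pure geometric recurrence with ratio \frac{1}{2}.
By induction g(n) = g(0) · (\frac{1}{2})^n = - 3 \cdot 2^{- n}.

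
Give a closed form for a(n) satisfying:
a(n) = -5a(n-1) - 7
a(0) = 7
First-order linear non-homogeneous.
Homogeneous solution: a_h(n) = A·(-5)^n.
Try constant particular solution a_p = K: K = -5K - 7 ⇒ K = - \frac{7}{6}.
General: a(n) = A·(-5)^n - \frac{7}{6}.
Apply a(0) = 7: A - \frac{7}{6} = 7 ⇒ A = \frac{49}{6}.
So a(n) = \frac{49 \left(-5\right)^{n}}{6} - \frac{7}{6}.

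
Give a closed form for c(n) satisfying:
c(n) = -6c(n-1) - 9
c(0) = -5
First-order linear non-homogeneous.
Homogeneous solution: c_h(n) = A·(-6)^n.
Try constant particular solution c_p = K: K = -6K - 9 ⇒ K = - \frac{9}{7}.
General: c(n) = A·(-6)^n - \frac{9}{7}.
Apply c(0) = -5: A - \frac{9}{7} = -5 ⇒ A = - \frac{26}{7}.
So c(n) = - \frac{26 \left(-6\right)^{n}}{7} - \frac{9}{7}.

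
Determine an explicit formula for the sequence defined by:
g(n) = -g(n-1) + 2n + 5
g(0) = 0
First-order linear with linear forcing.
Homogeneous solution: g_h(n) = A·(-1)^n.
Try particular g_p(n) = pn + q. Substituting:
  pn + q = -(p(n-1) + q) + 2n + 5.
Matching the n-coefficient: p = -p + 2 ⇒ p = 1.
Matching constants: q = p - q + 5 ⇒ q = 3.
General: g(n) = A·(-1)^n + n + 3.
Apply g(0) = 0: A + 3 = 0 ⇒ A = -3.
So g(n) = - 3 \left(-1\right)^{n} + n + 3.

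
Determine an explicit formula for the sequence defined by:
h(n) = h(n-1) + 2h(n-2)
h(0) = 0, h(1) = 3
Characteristic equation: x² - x - 2 = 0, which factors as (x - (2))(x - (-1)) = 0.
Roots r₁ = 2, r₂ = -1 (distinct).
General solution: h(n) = A·(2)^n + B·(-1)^n.
From h(0) = 0: A + B = 0.
From h(1) = 3: 2A - B = 3.
Solving: A = 1, B = -1.
So h(n) = - \left(-1\right)^{n} + 2^{n}.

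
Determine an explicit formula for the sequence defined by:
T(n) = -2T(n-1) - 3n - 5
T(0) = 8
First-order linear with linear forcing.
Homogeneous solution: T_h(n) = A·(-2)^n.
Try particular T_p(n) = pn + q. Substituting:
  pn + q = -2(p(n-1) + q) - 3n - 5.
Matching the n-coefficient: p = -2p - 3 ⇒ p = -1.
Matching constants: q = 2p - 2q - 5 ⇒ q = - \frac{7}{3}.
General: T(n) = A·(-2)^n - n - \frac{7}{3}.
Apply T(0) = 8: A - \frac{7}{3} = 8 ⇒ A = \frac{31}{3}.
So T(n) = \frac{31 \left(-2\right)^{n}}{3} - n - \frac{7}{3}.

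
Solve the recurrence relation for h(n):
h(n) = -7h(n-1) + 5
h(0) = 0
First-order linear non-homogeneous.
Homogeneous solution: h_h(n) = A·(-7)^n.
Try constant particular solution h_p = K: K = -7K + 5 ⇒ K = \frac{5}{8}.
General: h(n) = A·(-7)^n + \frac{5}{8}.
Apply h(0) = 0: A + \frac{5}{8} = 0 ⇒ A = - \frac{5}{8}.
So h(n) = \frac{5}{8} - \frac{5 \left(-7\right)^{n}}{8}.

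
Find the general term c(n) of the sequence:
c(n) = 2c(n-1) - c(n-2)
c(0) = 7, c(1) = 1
Characteristic equation: x² - 2x + 1 = 0, which is (x - (1))².
Repeated root r = 1.
General solution: c(n) = (A + Bn)·(1)^n.
From c(0) = 7: A = 7.
From c(1) = 1: (A + B)·(1) = 1 ⇒ B = -6.
So c(n) = \left(7 - 6 n\right) \cdot (1)^n.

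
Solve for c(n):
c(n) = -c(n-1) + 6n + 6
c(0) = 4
First-order linear with linear forcing.
Homogeneous solution: c_h(n) = A·(-1)^n.
Try particular c_p(n) = pn + q. Substituting:
  pn + q = -(p(n-1) + q) + 6n + 6.
Matching the n-coefficient: p = -p + 6 ⇒ p = 3.
Matching constants: q = p - q + 6 ⇒ q = \frac{9}{2}.
General: c(n) = A·(-1)^n + 3 n + \frac{9}{2}.
Apply c(0) = 4: A + \frac{9}{2} = 4 ⇒ A = - \frac{1}{2}.
So c(n) = - \frac{\left(-1\right)^{n}}{2} + 3 n + \frac{9}{2}.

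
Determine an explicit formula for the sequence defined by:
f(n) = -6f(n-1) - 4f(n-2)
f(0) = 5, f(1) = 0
Characteristic equation: x² + 6x + 4 = 0.
Discriminant Δ = (-6)² + 4·(-4) = 20.
Roots r₁,₂ = (-6 ± √20)/2, so r₁ = -3 + \sqrt{5}, r₂ = -3 - \sqrt{5}.
General solution: f(n) = A·r₁^n + B·r₂^n.
From the initial conditions, A + B = 5 and r₁A + r₂B = 0.
Since r₁ - r₂ = √20: A = (0 - (5)r₂)/√20 = \frac{5}{2} + \frac{3 \sqrt{5}}{2}, and B = 5 - A = \frac{5}{2} - \frac{3 \sqrt{5}}{2}.
So f(n) = \left(\frac{5}{2} + \frac{3 \sqrt{5}}{2}\right)\left(-3 + \sqrt{5}\right)^n + \left(\frac{5}{2} - \frac{3 \sqrt{5}}{2}\right)\left(-3 - \sqrt{5}\right)^n.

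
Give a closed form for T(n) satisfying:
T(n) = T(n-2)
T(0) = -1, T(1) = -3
Characteristic equation: x² - 1 = 0, which factors as (x - (1))(x - (-1)) = 0.
Roots r₁ = 1, r₂ = -1 (distinct).
General solution: T(n) = A·(1)^n + B·(-1)^n.
From T(0) = -1: A + B = -1.
From T(1) = -3: A - B = -3.
Solving: A = -2, B = 1.
So T(n) = \left(-1\right)^{n} - 2.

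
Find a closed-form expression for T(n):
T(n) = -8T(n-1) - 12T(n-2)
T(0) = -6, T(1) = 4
Characteristic equation: x² + 8x + 12 = 0, which factors as (x - (-6))(x - (-2)) = 0.
Roots r₁ = -6, r₂ = -2 (distinct).
General solution: T(n) = A·(-6)^n + B·(-2)^n.
From T(0) = -6: A + B = -6.
From T(1) = 4: -6A - 2B = 4.
Solving: A = 2, B = -8.
So T(n) = - 8 \left(-2\right)^{n} + 2 \left(-6\right)^{n}.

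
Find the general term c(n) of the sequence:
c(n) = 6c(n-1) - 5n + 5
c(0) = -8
First-order linear with linear forcing.
Homogeneous solution: c_h(n) = A·(6)^n.
Try particular c_p(n) = pn + q. Substituting:
  pn + q = 6(p(n-1) + q) - 5n + 5.
Matching the n-coefficient: p = 6p - 5 ⇒ p = 1.
Matching constants: q = -6p + 6q + 5 ⇒ q = \frac{1}{5}.
General: c(n) = A·(6)^n + n + \frac{1}{5}.
Apply c(0) = -8: A + \frac{1}{5} = -8 ⇒ A = - \frac{41}{5}.
So c(n) = - \frac{41 \cdot 6^{n}}{5} + n + \frac{1}{5}.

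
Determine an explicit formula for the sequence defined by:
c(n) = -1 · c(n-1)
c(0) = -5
Pure geometric recurrence with ratio -1.
By induction c(n) = c(0) · (-1)^n = - 5 \left(-1\right)^{n}.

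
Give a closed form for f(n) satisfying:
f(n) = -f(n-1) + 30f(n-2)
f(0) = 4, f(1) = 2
Characteristic equation: x² + x - 30 = 0, which factors as (x - (5))(x - (-6)) = 0.
Roots r₁ = 5, r₂ = -6 (distinct).
General solution: f(n) = A·(5)^n + B·(-6)^n.
From f(0) = 4: A + B = 4.
From f(1) = 2: 5A - 6B = 2.
Solving: A = \frac{26}{11}, B = \frac{18}{11}.
So f(n) = \frac{18 \left(-6\right)^{n}}{11} + \frac{26 \cdot 5^{n}}{11}.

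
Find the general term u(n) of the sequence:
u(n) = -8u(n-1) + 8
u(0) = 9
First-order linear non-homogeneous.
Homogeneous solution: u_h(n) = A·(-8)^n.
Try constant particular solution u_p = K: K = -8K + 8 ⇒ K = \frac{8}{9}.
General: u(n) = A·(-8)^n + \frac{8}{9}.
Apply u(0) = 9: A + \frac{8}{9} = 9 ⇒ A = \frac{73}{9}.
So u(n) = \frac{73 \left(-8\right)^{n}}{9} + \frac{8}{9}.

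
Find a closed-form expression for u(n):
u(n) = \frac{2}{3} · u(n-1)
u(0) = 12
Pure geometric recurrence with ratio \frac{2}{3}.
By induction u(n) = u(0) · (\frac{2}{3})^n = 12 \left(\frac{2}{3}\right)^{n}.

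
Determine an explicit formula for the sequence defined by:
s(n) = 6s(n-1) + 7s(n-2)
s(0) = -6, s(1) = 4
Characteristic equation: x² - 6x - 7 = 0, which factors as (x - (-1))(x - (7)) = 0.
Roots r₁ = -1, r₂ = 7 (distinct).
General solution: s(n) = A·(-1)^n + B·(7)^n.
From s(0) = -6: A + B = -6.
From s(1) = 4: -A + 7B = 4.
Solving: A = - \frac{23}{4}, B = - \frac{1}{4}.
So s(n) = - \frac{23 \left(-1\right)^{n}}{4} - \frac{7^{n}}{4}.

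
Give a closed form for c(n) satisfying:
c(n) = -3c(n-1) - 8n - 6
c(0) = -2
First-order linear with linear forcing.
Homogeneous solution: c_h(n) = A·(-3)^n.
Try particular c_p(n) = pn + q. Substituting:
  pn + q = -3(p(n-1) + q) - 8n - 6.
Matching the n-coefficient: p = -3p - 8 ⇒ p = -2.
Matching constants: q = 3p - 3q - 6 ⇒ q = -3.
General: c(n) = A·(-3)^n - 2 n - 3.
Apply c(0) = -2: A - 3 = -2 ⇒ A = 1.
So c(n) = \left(-3\right)^{n} - 2 n - 3.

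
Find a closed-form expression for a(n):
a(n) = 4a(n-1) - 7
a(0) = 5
First-order linear non-homogeneous.
Homogeneous solution: a_h(n) = A·(4)^n.
Try constant particular solution a_p = K: K = 4K - 7 ⇒ K = \frac{7}{3}.
General: a(n) = A·(4)^n + \frac{7}{3}.
Apply a(0) = 5: A + \frac{7}{3} = 5 ⇒ A = \frac{8}{3}.
So a(n) = \frac{8 \cdot 4^{n}}{3} + \frac{7}{3}.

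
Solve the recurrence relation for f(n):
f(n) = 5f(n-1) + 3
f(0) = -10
First-order linear non-homogeneous.
Homogeneous solution: f_h(n) = A·(5)^n.
Try constant particular solution f_p = K: K = 5K + 3 ⇒ K = - \frac{3}{4}.
General: f(n) = A·(5)^n - \frac{3}{4}.
Apply f(0) = -10: A - \frac{3}{4} = -10 ⇒ A = - \frac{37}{4}.
So f(n) = - \frac{37 \cdot 5^{n}}{4} - \frac{3}{4}.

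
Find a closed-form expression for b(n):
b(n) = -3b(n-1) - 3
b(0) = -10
First-order linear non-homogeneous.
Homogeneous solution: b_h(n) = A·(-3)^n.
Try constant particular solution b_p = K: K = -3K - 3 ⇒ K = - \frac{3}{4}.
General: b(n) = A·(-3)^n - \frac{3}{4}.
Apply b(0) = -10: A - \frac{3}{4} = -10 ⇒ A = - \frac{37}{4}.
So b(n) = - \frac{37 \left(-3\right)^{n}}{4} - \frac{3}{4}.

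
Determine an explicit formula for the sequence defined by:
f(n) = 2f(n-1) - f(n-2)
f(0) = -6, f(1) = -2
Characteristic equation: x² - 2x + 1 = 0, which is (x - (1))².
Repeated root r = 1.
General solution: f(n) = (A + Bn)·(1)^n.
From f(0) = -6: A = -6.
From f(1) = -2: (A + B)·(1) = -2 ⇒ B = 4.
So f(n) = \left(4 n - 6\right) \cdot (1)^n.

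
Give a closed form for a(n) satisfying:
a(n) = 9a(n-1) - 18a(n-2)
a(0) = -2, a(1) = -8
Characteristic equation: x² - 9x + 18 = 0, which factors as (x - (3))(x - (6)) = 0.
Roots r₁ = 3, r₂ = 6 (distinct).
General solution: a(n) = A·(3)^n + B·(6)^n.
From a(0) = -2: A + B = -2.
From a(1) = -8: 3A + 6B = -8.
Solving: A = - \frac{4}{3}, B = - \frac{2}{3}.
So a(n) = - \frac{4 \cdot 3^{n}}{3} - \frac{2 \cdot 6^{n}}{3}.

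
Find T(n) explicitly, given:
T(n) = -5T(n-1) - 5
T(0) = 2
First-order linear non-homogeneous.
Homogeneous solution: T_h(n) = A·(-5)^n.
Try constant particular solution T_p = K: K = -5K - 5 ⇒ K = - \frac{5}{6}.
General: T(n) = A·(-5)^n - \frac{5}{6}.
Apply T(0) = 2: A - \frac{5}{6} = 2 ⇒ A = \frac{17}{6}.
So T(n) = \frac{17 \left(-5\right)^{n}}{6} - \frac{5}{6}.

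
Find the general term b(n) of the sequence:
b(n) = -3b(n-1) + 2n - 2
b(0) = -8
First-order linear with linear forcing.
Homogeneous solution: b_h(n) = A·(-3)^n.
Try particular b_p(n) = pn + q. Substituting:
  pn + q = -3(p(n-1) + q) + 2n - 2.
Matching the n-coefficient: p = -3p + 2 ⇒ p = \frac{1}{2}.
Matching constants: q = 3p - 3q - 2 ⇒ q = - \frac{1}{8}.
General: b(n) = A·(-3)^n + \frac{n}{2} - \frac{1}{8}.
Apply b(0) = -8: A - \frac{1}{8} = -8 ⇒ A = - \frac{63}{8}.
So b(n) = - \frac{63 \left(-3\right)^{n}}{8} + \frac{n}{2} - \frac{1}{8}.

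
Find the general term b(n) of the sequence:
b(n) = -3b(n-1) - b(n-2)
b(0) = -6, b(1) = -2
Characteristic equation: x² + 3x + 1 = 0.
Discriminant Δ = (-3)² + 4·(-1) = 5.
Roots r₁,₂ = (-3 ± √5)/2, so r₁ = - \frac{3}{2} + \frac{\sqrt{5}}{2}, r₂ = - \frac{3}{2} - \frac{\sqrt{5}}{2}.
General solution: b(n) = A·r₁^n + B·r₂^n.
From the initial conditions, A + B = -6 and r₁A + r₂B = -2.
Since r₁ - r₂ = √5: A = (-2 - (-6)r₂)/√5 = - \frac{11 \sqrt{5}}{5} - 3, and B = -6 - A = -3 + \frac{11 \sqrt{5}}{5}.
So b(n) = \left(- \frac{11 \sqrt{5}}{5} - 3\right)\left(- \frac{3}{2} + \frac{\sqrt{5}}{2}\right)^n + \left(-3 + \frac{11 \sqrt{5}}{5}\right)\left(- \frac{3}{2} - \frac{\sqrt{5}}{2}\right)^n.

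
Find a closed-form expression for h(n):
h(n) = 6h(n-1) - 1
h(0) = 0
First-order linear non-homogeneous.
Homogeneous solution: h_h(n) = A·(6)^n.
Try constant particular solution h_p = K: K = 6K - 1 ⇒ K = \frac{1}{5}.
General: h(n) = A·(6)^n + \frac{1}{5}.
Apply h(0) = 0: A + \frac{1}{5} = 0 ⇒ A = - \frac{1}{5}.
So h(n) = \frac{1}{5} - \frac{6^{n}}{5}.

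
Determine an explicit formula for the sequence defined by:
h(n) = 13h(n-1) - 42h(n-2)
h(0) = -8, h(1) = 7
Characteristic equation: x² - 13x + 42 = 0, which factors as (x - (6))(x - (7)) = 0.
Roots r₁ = 6, r₂ = 7 (distinct).
General solution: h(n) = A·(6)^n + B·(7)^n.
From h(0) = -8: A + B = -8.
From h(1) = 7: 6A + 7B = 7.
Solving: A = -63, B = 55.
So h(n) = - 63 \cdot 6^{n} + 55 \cdot 7^{n}.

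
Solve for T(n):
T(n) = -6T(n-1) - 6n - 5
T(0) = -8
First-order linear with linear forcing.
Homogeneous solution: T_h(n) = A·(-6)^n.
Try particular T_p(n) = pn + q. Substituting:
  pn + q = -6(p(n-1) + q) - 6n - 5.
Matching the n-coefficient: p = -6p - 6 ⇒ p = - \frac{6}{7}.
Matching constants: q = 6p - 6q - 5 ⇒ q = - \frac{71}{49}.
General: T(n) = A·(-6)^n - \frac{6 n}{7} - \frac{71}{49}.
Apply T(0) = -8: A - \frac{71}{49} = -8 ⇒ A = - \frac{321}{49}.
So T(n) = - \frac{321 \left(-6\right)^{n}}{49} - \frac{6 n}{7} - \frac{71}{49}.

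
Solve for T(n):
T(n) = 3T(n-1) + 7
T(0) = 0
First-order linear non-homogeneous.
Homogeneous solution: T_h(n) = A·(3)^n.
Try constant particular solution T_p = K: K = 3K + 7 ⇒ K = - \frac{7}{2}.
General: T(n) = A·(3)^n - \frac{7}{2}.
Apply T(0) = 0: A - \frac{7}{2} = 0 ⇒ A = \frac{7}{2}.
So T(n) = \frac{7 \cdot 3^{n}}{2} - \frac{7}{2}.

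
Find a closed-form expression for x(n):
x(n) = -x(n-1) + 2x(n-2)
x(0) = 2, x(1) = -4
Characteristic equation: x² + x - 2 = 0, which factors as (x - (1))(x - (-2)) = 0.
Roots r₁ = 1, r₂ = -2 (distinct).
General solution: x(n) = A·(1)^n + B·(-2)^n.
From x(0) = 2: A + B = 2.
From x(1) = -4: A - 2B = -4.
Solving: A = 0, B = 2.
So x(n) = 2 \left(-2\right)^{n}.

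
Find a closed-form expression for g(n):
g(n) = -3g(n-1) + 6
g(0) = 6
First-order linear non-homogeneous.
Homogeneous solution: g_h(n) = A·(-3)^n.
Try constant particular solution g_p = K: K = -3K + 6 ⇒ K = \frac{3}{2}.
General: g(n) = A·(-3)^n + \frac{3}{2}.
Apply g(0) = 6: A + \frac{3}{2} = 6 ⇒ A = \frac{9}{2}.
So g(n) = \frac{9 \left(-3\right)^{n}}{2} + \frac{3}{2}.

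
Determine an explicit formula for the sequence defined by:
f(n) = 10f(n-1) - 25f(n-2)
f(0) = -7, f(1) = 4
Characteristic equation: x² - 10x + 25 = 0, which is (x - (5))².
Repeated root r = 5.
General solution: f(n) = (A + Bn)·(5)^n.
From f(0) = -7: A = -7.
From f(1) = 4: (A + B)·(5) = 4 ⇒ B = \frac{39}{5}.
So f(n) = \left(\frac{39 n}{5} - 7\right) \cdot (5)^n.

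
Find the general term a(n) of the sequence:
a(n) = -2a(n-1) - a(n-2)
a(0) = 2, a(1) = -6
Characteristic equation: x² + 2x + 1 = 0, which is (x - (-1))².
Repeated root r = -1.
General solution: a(n) = (A + Bn)·(-1)^n.
From a(0) = 2: A = 2.
From a(1) = -6: (A + B)·(-1) = -6 ⇒ B = 4.
So a(n) = \left(4 n + 2\right) \cdot (-1)^n.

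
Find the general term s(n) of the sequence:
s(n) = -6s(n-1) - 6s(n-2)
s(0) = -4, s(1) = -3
Characteristic equation: x² + 6x + 6 = 0.
Discriminant Δ = (-6)² + 4·(-6) = 12.
Roots r₁,₂ = (-6 ± √12)/2, so r₁ = -3 + \sqrt{3}, r₂ = -3 - \sqrt{3}.
General solution: s(n) = A·r₁^n + B·r₂^n.
From the initial conditions, A + B = -4 and r₁A + r₂B = -3.
Since r₁ - r₂ = √12: A = (-3 - (-4)r₂)/√12 = - \frac{5 \sqrt{3}}{2} - 2, and B = -4 - A = -2 + \frac{5 \sqrt{3}}{2}.
So s(n) = \left(- \frac{5 \sqrt{3}}{2} - 2\right)\left(-3 + \sqrt{3}\right)^n + \left(-2 + \frac{5 \sqrt{3}}{2}\right)\left(-3 - \sqrt{3}\right)^n.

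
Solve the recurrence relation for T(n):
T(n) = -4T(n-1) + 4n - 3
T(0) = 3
First-order linear with linear forcing.
Homogeneous solution: T_h(n) = A·(-4)^n.
Try particular T_p(n) = pn + q. Substituting:
  pn + q = -4(p(n-1) + q) + 4n - 3.
Matching the n-coefficient: p = -4p + 4 ⇒ p = \frac{4}{5}.
Matching constants: q = 4p - 4q - 3 ⇒ q = \frac{1}{25}.
General: T(n) = A·(-4)^n + \frac{4 n}{5} + \frac{1}{25}.
Apply T(0) = 3: A + \frac{1}{25} = 3 ⇒ A = \frac{74}{25}.
So T(n) = \frac{74 \left(-4\right)^{n}}{25} + \frac{4 n}{5} + \frac{1}{25}.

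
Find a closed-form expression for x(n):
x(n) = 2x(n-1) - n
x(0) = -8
First-order linear with linear forcing.
Homogeneous solution: x_h(n) = A·(2)^n.
Try particular x_p(n) = pn + q. Substituting:
  pn + q = 2(p(n-1) + q) - n.
Matching the n-coefficient: p = 2p - 1 ⇒ p = 1.
Matching constants: q = -2p + 2q ⇒ q = 2.
General: x(n) = A·(2)^n + n + 2.
Apply x(0) = -8: A + 2 = -8 ⇒ A = -10.
So x(n) = - 10 \cdot 2^{n} + n + 2.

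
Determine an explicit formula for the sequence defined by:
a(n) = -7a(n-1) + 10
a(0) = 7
First-order linear non-homogeneous.
Homogeneous solution: a_h(n) = A·(-7)^n.
Try constant particular solution a_p = K: K = -7K + 10 ⇒ K = \frac{5}{4}.
General: a(n) = A·(-7)^n + \frac{5}{4}.
Apply a(0) = 7: A + \frac{5}{4} = 7 ⇒ A = \frac{23}{4}.
So a(n) = \frac{23 \left(-7\right)^{n}}{4} + \frac{5}{4}.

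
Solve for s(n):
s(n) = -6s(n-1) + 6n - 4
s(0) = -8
First-order linear with linear forcing.
Homogeneous solution: s_h(n) = A·(-6)^n.
Try particular s_p(n) = pn + q. Substituting:
  pn + q = -6(p(n-1) + q) + 6n - 4.
Matching the n-coefficient: p = -6p + 6 ⇒ p = \frac{6}{7}.
Matching constants: q = 6p - 6q - 4 ⇒ q = \frac{8}{49}.
General: s(n) = A·(-6)^n + \frac{6 n}{7} + \frac{8}{49}.
Apply s(0) = -8: A + \frac{8}{49} = -8 ⇒ A = - \frac{400}{49}.
So s(n) = - \frac{400 \left(-6\right)^{n}}{49} + \frac{6 n}{7} + \frac{8}{49}.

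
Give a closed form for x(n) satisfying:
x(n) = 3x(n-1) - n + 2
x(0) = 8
First-order linear with linear forcing.
Homogeneous solution: x_h(n) = A·(3)^n.
Try particular x_p(n) = pn + q. Substituting:
  pn + q = 3(p(n-1) + q) - n + 2.
Matching the n-coefficient: p = 3p - 1 ⇒ p = \frac{1}{2}.
Matching constants: q = -3p + 3q + 2 ⇒ q = - \frac{1}{4}.
General: x(n) = A·(3)^n + \frac{n}{2} - \frac{1}{4}.
Apply x(0) = 8: A - \frac{1}{4} = 8 ⇒ A = \frac{33}{4}.
So x(n) = \frac{33 \cdot 3^{n}}{4} + \frac{n}{2} - \frac{1}{4}.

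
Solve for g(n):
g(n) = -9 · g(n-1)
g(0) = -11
Pure geometric recurrence with ratio -9.
By induction g(n) = g(0) · (-9)^n = - 11 \left(-9\right)^{n}.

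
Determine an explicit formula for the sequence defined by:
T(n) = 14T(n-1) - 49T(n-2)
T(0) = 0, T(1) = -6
Characteristic equation: x² - 14x + 49 = 0, which is (x - (7))².
Repeated root r = 7.
General solution: T(n) = (A + Bn)·(7)^n.
From T(0) = 0: A = 0.
From T(1) = -6: (A + B)·(7) = -6 ⇒ B = - \frac{6}{7}.
So T(n) = \left(- \frac{6 n}{7}\right) \cdot (7)^n.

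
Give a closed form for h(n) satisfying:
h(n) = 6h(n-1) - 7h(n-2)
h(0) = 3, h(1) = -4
Characteristic equation: x² - 6x + 7 = 0.
Discriminant Δ = (6)² + 4·(-7) = 8.
Roots r₁,₂ = (6 ± √8)/2, so r₁ = \sqrt{2} + 3, r₂ = 3 - \sqrt{2}.
General solution: h(n) = A·r₁^n + B·r₂^n.
From the initial conditions, A + B = 3 and r₁A + r₂B = -4.
Since r₁ - r₂ = √8: A = (-4 - (3)r₂)/√8 = \frac{3}{2} - \frac{13 \sqrt{2}}{4}, and B = 3 - A = \frac{3}{2} + \frac{13 \sqrt{2}}{4}.
So h(n) = \left(\frac{3}{2} - \frac{13 \sqrt{2}}{4}\right)\left(\sqrt{2} + 3\right)^n + \left(\frac{3}{2} + \frac{13 \sqrt{2}}{4}\right)\left(3 - \sqrt{2}\right)^n.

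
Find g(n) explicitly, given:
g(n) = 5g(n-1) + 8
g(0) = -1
First-order linear non-homogeneous.
Homogeneous solution: g_h(n) = A·(5)^n.
Try constant particular solution g_p = K: K = 5K + 8 ⇒ K = -2.
General: g(n) = A·(5)^n - 2.
Apply g(0) = -1: A - 2 = -1 ⇒ A = 1.
So g(n) = 5^{n} - 2.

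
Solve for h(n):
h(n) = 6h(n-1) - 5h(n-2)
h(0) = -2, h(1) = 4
Characteristic equation: x² - 6x + 5 = 0, which factors as (x - (5))(x - (1)) = 0.
Roots r₁ = 5, r₂ = 1 (distinct).
General solution: h(n) = A·(5)^n + B·(1)^n.
From h(0) = -2: A + B = -2.
From h(1) = 4: 5A + B = 4.
Solving: A = \frac{3}{2}, B = - \frac{7}{2}.
So h(n) = \frac{3 \cdot 5^{n}}{2} - \frac{7}{2}.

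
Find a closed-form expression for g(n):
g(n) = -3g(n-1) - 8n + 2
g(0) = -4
First-order linear with linear forcing.
Homogeneous solution: g_h(n) = A·(-3)^n.
Try particular g_p(n) = pn + q. Substituting:
  pn + q = -3(p(n-1) + q) - 8n + 2.
Matching the n-coefficient: p = -3p - 8 ⇒ p = -2.
Matching constants: q = 3p - 3q + 2 ⇒ q = -1.
General: g(n) = A·(-3)^n - 2 n - 1.
Apply g(0) = -4: A - 1 = -4 ⇒ A = -3.
So g(n) = - 3 \left(-3\right)^{n} - 2 n - 1.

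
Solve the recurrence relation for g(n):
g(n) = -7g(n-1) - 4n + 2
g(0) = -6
First-order linear with linear forcing.
Homogeneous solution: g_h(n) = A·(-7)^n.
Try particular g_p(n) = pn + q. Substituting:
  pn + q = -7(p(n-1) + q) - 4n + 2.
Matching the n-coefficient: p = -7p - 4 ⇒ p = - \frac{1}{2}.
Matching constants: q = 7p - 7q + 2 ⇒ q = - \frac{3}{16}.
General: g(n) = A·(-7)^n - \frac{n}{2} - \frac{3}{16}.
Apply g(0) = -6: A - \frac{3}{16} = -6 ⇒ A = - \frac{93}{16}.
So g(n) = - \frac{93 \left(-7\right)^{n}}{16} - \frac{n}{2} - \frac{3}{16}.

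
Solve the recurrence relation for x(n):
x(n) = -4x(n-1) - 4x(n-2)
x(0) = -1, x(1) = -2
Characteristic equation: x² + 4x + 4 = 0, which is (x - (-2))².
Repeated root r = -2.
General solution: x(n) = (A + Bn)·(-2)^n.
From x(0) = -1: A = -1.
From x(1) = -2: (A + B)·(-2) = -2 ⇒ B = 2.
So x(n) = \left(2 n - 1\right) \cdot (-2)^n.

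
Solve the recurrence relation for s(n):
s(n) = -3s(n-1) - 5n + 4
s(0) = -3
First-order linear with linear forcing.
Homogeneous solution: s_h(n) = A·(-3)^n.
Try particular s_p(n) = pn + q. Substituting:
  pn + q = -3(p(n-1) + q) - 5n + 4.
Matching the n-coefficient: p = -3p - 5 ⇒ p = - \frac{5}{4}.
Matching constants: q = 3p - 3q + 4 ⇒ q = \frac{1}{16}.
General: s(n) = A·(-3)^n - \frac{5 n}{4} + \frac{1}{16}.
Apply s(0) = -3: A + \frac{1}{16} = -3 ⇒ A = - \frac{49}{16}.
So s(n) = - \frac{49 \left(-3\right)^{n}}{16} - \frac{5 n}{4} + \frac{1}{16}.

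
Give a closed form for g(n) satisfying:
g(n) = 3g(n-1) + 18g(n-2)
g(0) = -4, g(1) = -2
Characteristic equation: x² - 3x - 18 = 0, which factors as (x - (6))(x - (-3)) = 0.
Roots r₁ = 6, r₂ = -3 (distinct).
General solution: g(n) = A·(6)^n + B·(-3)^n.
From g(0) = -4: A + B = -4.
From g(1) = -2: 6A - 3B = -2.
Solving: A = - \frac{14}{9}, B = - \frac{22}{9}.
So g(n) = - \frac{22 \left(-3\right)^{n}}{9} - \frac{14 \cdot 6^{n}}{9}.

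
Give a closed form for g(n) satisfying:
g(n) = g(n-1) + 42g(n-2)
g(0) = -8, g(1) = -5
Characteristic equation: x² - x - 42 = 0, which factors as (x - (7))(x - (-6)) = 0.
Roots r₁ = 7, r₂ = -6 (distinct).
General solution: g(n) = A·(7)^n + B·(-6)^n.
From g(0) = -8: A + B = -8.
From g(1) = -5: 7A - 6B = -5.
Solving: A = - \frac{53}{13}, B = - \frac{51}{13}.
So g(n) = - \frac{51 \left(-6\right)^{n}}{13} - \frac{53 \cdot 7^{n}}{13}.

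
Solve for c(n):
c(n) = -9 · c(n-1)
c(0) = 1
Pure geometric recurrence with ratio -9.
By induction c(n) = c(0) · (-9)^n = \left(-9\right)^{n}.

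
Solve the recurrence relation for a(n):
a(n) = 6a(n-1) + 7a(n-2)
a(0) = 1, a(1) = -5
Characteristic equation: x² - 6x - 7 = 0, which factors as (x - (7))(x - (-1)) = 0.
Roots r₁ = 7, r₂ = -1 (distinct).
General solution: a(n) = A·(7)^n + B·(-1)^n.
From a(0) = 1: A + B = 1.
From a(1) = -5: 7A - B = -5.
Solving: A = - \frac{1}{2}, B = \frac{3}{2}.
So a(n) = \frac{3 \left(-1\right)^{n}}{2} - \frac{7^{n}}{2}.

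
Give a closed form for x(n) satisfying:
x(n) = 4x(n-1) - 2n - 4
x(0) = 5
First-order linear with linear forcing.
Homogeneous solution: x_h(n) = A·(4)^n.
Try particular x_p(n) = pn + q. Substituting:
  pn + q = 4(p(n-1) + q) - 2n - 4.
Matching the n-coefficient: p = 4p - 2 ⇒ p = \frac{2}{3}.
Matching constants: q = -4p + 4q - 4 ⇒ q = \frac{20}{9}.
General: x(n) = A·(4)^n + \frac{2 n}{3} + \frac{20}{9}.
Apply x(0) = 5: A + \frac{20}{9} = 5 ⇒ A = \frac{25}{9}.
So x(n) = \frac{25 \cdot 4^{n}}{9} + \frac{2 n}{3} + \frac{20}{9}.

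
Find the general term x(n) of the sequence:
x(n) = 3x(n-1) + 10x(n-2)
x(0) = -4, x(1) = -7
Characteristic equation: x² - 3x - 10 = 0, which factors as (x - (5))(x - (-2)) = 0.
Roots r₁ = 5, r₂ = -2 (distinct).
General solution: x(n) = A·(5)^n + B·(-2)^n.
From x(0) = -4: A + B = -4.
From x(1) = -7: 5A - 2B = -7.
Solving: A = - \frac{15}{7}, B = - \frac{13}{7}.
So x(n) = - \frac{13 \left(-2\right)^{n}}{7} - \frac{15 \cdot 5^{n}}{7}.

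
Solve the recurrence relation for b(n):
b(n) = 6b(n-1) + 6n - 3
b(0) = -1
First-order linear with linear forcing.
Homogeneous solution: b_h(n) = A·(6)^n.
Try particular b_p(n) = pn + q. Substituting:
  pn + q = 6(p(n-1) + q) + 6n - 3.
Matching the n-coefficient: p = 6p + 6 ⇒ p = - \frac{6}{5}.
Matching constants: q = -6p + 6q - 3 ⇒ q = - \frac{21}{25}.
General: b(n) = A·(6)^n - \frac{6 n}{5} - \frac{21}{25}.
Apply b(0) = -1: A - \frac{21}{25} = -1 ⇒ A = - \frac{4}{25}.
So b(n) = - \frac{4 \cdot 6^{n}}{25} - \frac{6 n}{5} - \frac{21}{25}.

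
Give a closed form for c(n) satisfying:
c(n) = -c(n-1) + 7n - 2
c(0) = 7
First-order linear with linear forcing.
Homogeneous solution: c_h(n) = A·(-1)^n.
Try particular c_p(n) = pn + q. Substituting:
  pn + q = -(p(n-1) + q) + 7n - 2.
Matching the n-coefficient: p = -p + 7 ⇒ p = \frac{7}{2}.
Matching constants: q = p - q - 2 ⇒ q = \frac{3}{4}.
General: c(n) = A·(-1)^n + \frac{7 n}{2} + \frac{3}{4}.
Apply c(0) = 7: A + \frac{3}{4} = 7 ⇒ A = \frac{25}{4}.
So c(n) = \frac{25 \left(-1\right)^{n}}{4} + \frac{7 n}{2} + \frac{3}{4}.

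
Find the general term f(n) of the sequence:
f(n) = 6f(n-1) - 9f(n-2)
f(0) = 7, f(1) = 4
Characteristic equation: x² - 6x + 9 = 0, which is (x - (3))².
Repeated root r = 3.
General solution: f(n) = (A + Bn)·(3)^n.
From f(0) = 7: A = 7.
From f(1) = 4: (A + B)·(3) = 4 ⇒ B = - \frac{17}{3}.
So f(n) = \left(7 - \frac{17 n}{3}\right) \cdot (3)^n.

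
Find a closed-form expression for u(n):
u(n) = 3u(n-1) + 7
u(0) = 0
First-order linear non-homogeneous.
Homogeneous solution: u_h(n) = A·(3)^n.
Try constant particular solution u_p = K: K = 3K + 7 ⇒ K = - \frac{7}{2}.
General: u(n) = A·(3)^n - \frac{7}{2}.
Apply u(0) = 0: A - \frac{7}{2} = 0 ⇒ A = \frac{7}{2}.
So u(n) = \frac{7 \cdot 3^{n}}{2} - \frac{7}{2}.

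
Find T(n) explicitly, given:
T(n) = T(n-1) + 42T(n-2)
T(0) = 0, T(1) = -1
Characteristic equation: x² - x - 42 = 0, which factors as (x - (-6))(x - (7)) = 0.
Roots r₁ = -6, r₂ = 7 (distinct).
General solution: T(n) = A·(-6)^n + B·(7)^n.
From T(0) = 0: A + B = 0.
From T(1) = -1: -6A + 7B = -1.
Solving: A = \frac{1}{13}, B = - \frac{1}{13}.
So T(n) = \frac{\left(-6\right)^{n}}{13} - \frac{7^{n}}{13}.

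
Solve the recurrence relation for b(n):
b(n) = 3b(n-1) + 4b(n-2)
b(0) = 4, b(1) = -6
Characteristic equation: x² - 3x - 4 = 0, which factors as (x - (4))(x - (-1)) = 0.
Roots r₁ = 4, r₂ = -1 (distinct).
General solution: b(n) = A·(4)^n + B·(-1)^n.
From b(0) = 4: A + B = 4.
From b(1) = -6: 4A - B = -6.
Solving: A = - \frac{2}{5}, B = \frac{22}{5}.
So b(n) = \frac{22 \left(-1\right)^{n}}{5} - \frac{2 \cdot 4^{n}}{5}.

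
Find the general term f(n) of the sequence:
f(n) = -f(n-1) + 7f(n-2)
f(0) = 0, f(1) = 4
Characteristic equation: x² + x - 7 = 0.
Discriminant Δ = (-1)² + 4·(7) = 29.
Roots r₁,₂ = (-1 ± √29)/2, so r₁ = - \frac{1}{2} + \frac{\sqrt{29}}{2}, r₂ = - \frac{\sqrt{29}}{2} - \frac{1}{2}.
General solution: f(n) = A·r₁^n + B·r₂^n.
From the initial conditions, A + B = 0 and r₁A + r₂B = 4.
Since r₁ - r₂ = √29: A = (4 - (0)r₂)/√29 = \frac{4 \sqrt{29}}{29}, and B = 0 - A = - \frac{4 \sqrt{29}}{29}.
So f(n) = \left(\frac{4 \sqrt{29}}{29}\right)\left(- \frac{1}{2} + \frac{\sqrt{29}}{2}\right)^n + \left(- \frac{4 \sqrt{29}}{29}\right)\left(- \frac{\sqrt{29}}{2} - \frac{1}{2}\right)^n.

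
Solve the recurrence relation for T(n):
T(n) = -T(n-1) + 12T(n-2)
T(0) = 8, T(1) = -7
Characteristic equation: x² + x - 12 = 0, which factors as (x - (3))(x - (-4)) = 0.
Roots r₁ = 3, r₂ = -4 (distinct).
General solution: T(n) = A·(3)^n + B·(-4)^n.
From T(0) = 8: A + B = 8.
From T(1) = -7: 3A - 4B = -7.
Solving: A = \frac{25}{7}, B = \frac{31}{7}.
So T(n) = \frac{31 \left(-4\right)^{n}}{7} + \frac{25 \cdot 3^{n}}{7}.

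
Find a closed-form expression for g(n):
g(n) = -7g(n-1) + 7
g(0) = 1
First-order linear non-homogeneous.
Homogeneous solution: g_h(n) = A·(-7)^n.
Try constant particular solution g_p = K: K = -7K + 7 ⇒ K = \frac{7}{8}.
General: g(n) = A·(-7)^n + \frac{7}{8}.
Apply g(0) = 1: A + \frac{7}{8} = 1 ⇒ A = \frac{1}{8}.
So g(n) = \frac{\left(-7\right)^{n}}{8} + \frac{7}{8}.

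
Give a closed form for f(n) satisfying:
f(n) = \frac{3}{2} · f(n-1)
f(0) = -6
Pure geometric recurrence with ratio \frac{3}{2}.
By induction f(n) = f(0) · (\frac{3}{2})^n = - 6 \left(\frac{3}{2}\right)^{n}.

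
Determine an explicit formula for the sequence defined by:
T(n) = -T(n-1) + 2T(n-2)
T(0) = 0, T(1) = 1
Characteristic equation: x² + x - 2 = 0, which factors as (x - (-2))(x - (1)) = 0.
Roots r₁ = -2, r₂ = 1 (distinct).
General solution: T(n) = A·(-2)^n + B·(1)^n.
From T(0) = 0: A + B = 0.
From T(1) = 1: -2A + B = 1.
Solving: A = - \frac{1}{3}, B = \frac{1}{3}.
So T(n) = \frac{1}{3} - \frac{\left(-2\right)^{n}}{3}.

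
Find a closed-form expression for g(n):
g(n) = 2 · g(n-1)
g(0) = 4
Pure geometric recurrence with ratio 2.
By induction g(n) = g(0) · (2)^n = 4 \cdot 2^{n}.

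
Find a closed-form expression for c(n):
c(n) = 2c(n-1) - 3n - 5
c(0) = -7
First-order linear with linear forcing.
Homogeneous solution: c_h(n) = A·(2)^n.
Try particular c_p(n) = pn + q. Substituting:
  pn + q = 2(p(n-1) + q) - 3n - 5.
Matching the n-coefficient: p = 2p - 3 ⇒ p = 3.
Matching constants: q = -2p + 2q - 5 ⇒ q = 11.
General: c(n) = A·(2)^n + 3 n + 11.
Apply c(0) = -7: A + 11 = -7 ⇒ A = -18.
So c(n) = - 18 \cdot 2^{n} + 3 n + 11.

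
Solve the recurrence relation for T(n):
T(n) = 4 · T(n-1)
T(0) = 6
Pure geometric recurrence with ratio 4.
By induction T(n) = T(0) · (4)^n = 6 \cdot 4^{n}.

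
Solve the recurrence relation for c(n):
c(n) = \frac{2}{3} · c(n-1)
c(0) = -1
Pure geometric recurrence with ratio \frac{2}{3}.
By induction c(n) = c(0) · (\frac{2}{3})^n = - \left(\frac{2}{3}\right)^{n}.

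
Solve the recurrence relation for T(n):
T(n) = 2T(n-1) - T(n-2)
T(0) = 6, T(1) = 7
Characteristic equation: x² - 2x + 1 = 0, which is (x - (1))².
Repeated root r = 1.
General solution: T(n) = (A + Bn)·(1)^n.
From T(0) = 6: A = 6.
From T(1) = 7: (A + B)·(1) = 7 ⇒ B = 1.
So T(n) = \left(n + 6\right) \cdot (1)^n.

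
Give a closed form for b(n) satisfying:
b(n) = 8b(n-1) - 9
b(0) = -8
First-order linear non-homogeneous.
Homogeneous solution: b_h(n) = A·(8)^n.
Try constant particular solution b_p = K: K = 8K - 9 ⇒ K = \frac{9}{7}.
General: b(n) = A·(8)^n + \frac{9}{7}.
Apply b(0) = -8: A + \frac{9}{7} = -8 ⇒ A = - \frac{65}{7}.
So b(n) = \frac{9}{7} - \frac{65 \cdot 8^{n}}{7}.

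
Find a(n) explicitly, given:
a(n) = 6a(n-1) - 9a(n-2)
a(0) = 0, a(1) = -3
Characteristic equation: x² - 6x + 9 = 0, which is (x - (3))².
Repeated root r = 3.
General solution: a(n) = (A + Bn)·(3)^n.
From a(0) = 0: A = 0.
From a(1) = -3: (A + B)·(3) = -3 ⇒ B = -1.
So a(n) = \left(- n\right) \cdot (3)^n.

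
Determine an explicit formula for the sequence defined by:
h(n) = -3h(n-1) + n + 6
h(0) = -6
First-order linear with linear forcing.
Homogeneous solution: h_h(n) = A·(-3)^n.
Try particular h_p(n) = pn + q. Substituting:
  pn + q = -3(p(n-1) + q) + n + 6.
Matching the n-coefficient: p = -3p + 1 ⇒ p = \frac{1}{4}.
Matching constants: q = 3p - 3q + 6 ⇒ q = \frac{27}{16}.
General: h(n) = A·(-3)^n + \frac{n}{4} + \frac{27}{16}.
Apply h(0) = -6: A + \frac{27}{16} = -6 ⇒ A = - \frac{123}{16}.
So h(n) = - \frac{123 \left(-3\right)^{n}}{16} + \frac{n}{4} + \frac{27}{16}.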